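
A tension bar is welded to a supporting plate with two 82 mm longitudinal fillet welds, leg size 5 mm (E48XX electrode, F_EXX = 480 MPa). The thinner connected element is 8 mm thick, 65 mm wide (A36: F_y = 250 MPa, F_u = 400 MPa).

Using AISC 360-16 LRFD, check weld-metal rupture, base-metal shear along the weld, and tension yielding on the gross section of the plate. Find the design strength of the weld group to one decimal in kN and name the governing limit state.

117.0 kN (gross-section yield governs)

Weld metal: throat = 0.707×5 = 3.535 mm, L = 2×82 = 164 mm. φR_n = 0.75 × 0.6 × 480 × 3.535 × 164 = 125.2 kN.
Base metal shear (8 mm plate): yield φR_n = 1.0×0.6×250×8×164 = 196.8 kN; rupture φR_n = 0.75×0.6×400×8×164 = 236.2 kN; take 196.8 kN (yield).
Tension yield (gross): A_g = 65×8 = 520 mm². φR_n = 0.90 × 250 × 520 = 117.0 kN.
Governing: min(125.2, 196.8, 117.0) = 117.0 kN → gross-section yield.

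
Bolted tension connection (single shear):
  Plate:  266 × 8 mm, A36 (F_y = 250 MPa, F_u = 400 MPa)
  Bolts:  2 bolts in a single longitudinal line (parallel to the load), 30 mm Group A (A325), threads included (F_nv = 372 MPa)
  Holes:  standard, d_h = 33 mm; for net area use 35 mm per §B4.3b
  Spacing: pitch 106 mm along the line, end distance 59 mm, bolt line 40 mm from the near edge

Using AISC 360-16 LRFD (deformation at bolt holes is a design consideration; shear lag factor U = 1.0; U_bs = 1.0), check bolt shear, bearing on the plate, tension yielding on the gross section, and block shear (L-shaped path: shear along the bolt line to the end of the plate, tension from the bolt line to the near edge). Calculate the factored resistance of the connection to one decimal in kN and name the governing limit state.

Bolt shear: A_b = π(30)²/4 = 706.86 mm². φR_n = 0.75 × 372 × 706.86 × 2 × 1 = 394.4 kN.
Bearing (8 mm plate, F_u = 400 MPa): end bolts L_c = 59 − 33/2 = 42.5, R_n = min(1.2×42.5×8×400, 2.4×30×8×400) = 163.2 kN/bolt; interior L_c = 106 − 33 = 73, R_n = 230.4 kN/bolt. φR_n = 0.75 × (1×163.2 + 1×230.4) = 295.2 kN.
Tension yield (gross): A_g = 266×8 = 2128 mm². φR_n = 0.90 × 250 × 2128 = 478.8 kN.
Block shear: shear path 1×[59+1×106] = 1×165 mm, A_gv = 1320, A_nv = 1×(165 − 1.5×35)×8 = 900 mm²; tension to near edge: (40 − 0.5×35)×8 = 180 mm². R_n = min(0.6×400×900, 0.6×250×1320) + 1.0×400×180 = min(216, 198) + 72 = 270 kN. φR_n = 0.75 × 270 = 202.5 kN.
Governing: min(394.4, 295.2, 478.8, 202.5) = 202.5 kN → block shear.

202.5 kN (block shear governs)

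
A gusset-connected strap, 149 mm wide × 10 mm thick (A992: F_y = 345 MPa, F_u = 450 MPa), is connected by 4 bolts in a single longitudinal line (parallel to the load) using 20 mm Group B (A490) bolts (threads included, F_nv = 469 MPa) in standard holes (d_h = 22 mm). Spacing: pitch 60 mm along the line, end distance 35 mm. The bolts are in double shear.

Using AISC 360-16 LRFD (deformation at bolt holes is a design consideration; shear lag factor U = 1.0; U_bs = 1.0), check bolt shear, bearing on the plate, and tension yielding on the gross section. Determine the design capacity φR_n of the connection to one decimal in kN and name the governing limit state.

462.6 kN (gross-section yield governs)

Bolt shear: A_b = π(20)²/4 = 314.16 mm². φR_n = 0.75 × 469 × 314.16 × 4 × 2 = 884.0 kN.
Bearing (10 mm plate, F_u = 450 MPa): end bolts L_c = 35 − 22/2 = 24, R_n = min(1.2×24×10×450, 2.4×20×10×450) = 129.6 kN/bolt; interior L_c = 60 − 22 = 38, R_n = 205.2 kN/bolt. φR_n = 0.75 × (1×129.6 + 3×205.2) = 558.9 kN.
Tension yield (gross): A_g = 149×10 = 1490 mm². φR_n = 0.90 × 345 × 1490 = 462.6 kN.
Governing: min(884.0, 558.9, 462.6) = 462.6 kN → gross-section yield.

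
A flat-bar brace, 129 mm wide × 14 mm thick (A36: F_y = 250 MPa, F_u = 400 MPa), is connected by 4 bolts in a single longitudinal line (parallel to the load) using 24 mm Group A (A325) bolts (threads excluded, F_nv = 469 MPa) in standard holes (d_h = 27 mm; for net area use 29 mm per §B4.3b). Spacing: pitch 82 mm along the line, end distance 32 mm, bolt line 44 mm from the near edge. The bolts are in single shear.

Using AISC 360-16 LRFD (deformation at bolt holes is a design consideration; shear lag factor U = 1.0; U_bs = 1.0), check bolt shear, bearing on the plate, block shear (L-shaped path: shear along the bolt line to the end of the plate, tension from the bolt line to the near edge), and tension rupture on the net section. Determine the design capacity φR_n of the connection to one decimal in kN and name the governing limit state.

Bolt shear: A_b = π(24)²/4 = 452.39 mm². φR_n = 0.75 × 469 × 452.39 × 4 × 1 = 636.5 kN.
Bearing (14 mm plate, F_u = 400 MPa): end bolts L_c = 32 − 27/2 = 18.5, R_n = min(1.2×18.5×14×400, 2.4×24×14×400) = 124.32 kN/bolt; interior L_c = 82 − 27 = 55, R_n = 322.56 kN/bolt. φR_n = 0.75 × (1×124.32 + 3×322.56) = 819.0 kN.
Block shear: shear path 1×[32+3×82] = 1×278 mm, A_gv = 3892, A_nv = 1×(278 − 3.5×29)×14 = 2471 mm²; tension to near edge: (44 − 0.5×29)×14 = 413 mm². R_n = min(0.6×400×2471, 0.6×250×3892) + 1.0×400×413 = min(593.04, 583.8) + 165.2 = 749 kN. φR_n = 0.75 × 749 = 561.8 kN.
Tension rupture (net): A_n = (129 − 1×29)×14 = 1400 mm² (U = 1.0, A_e = A_n). φR_n = 0.75 × 400 × 1400 = 420.0 kN.
Governing: min(636.5, 819.0, 561.8, 420.0) = 420.0 kN → net-section rupture.

420.0 kN (net-section rupture governs)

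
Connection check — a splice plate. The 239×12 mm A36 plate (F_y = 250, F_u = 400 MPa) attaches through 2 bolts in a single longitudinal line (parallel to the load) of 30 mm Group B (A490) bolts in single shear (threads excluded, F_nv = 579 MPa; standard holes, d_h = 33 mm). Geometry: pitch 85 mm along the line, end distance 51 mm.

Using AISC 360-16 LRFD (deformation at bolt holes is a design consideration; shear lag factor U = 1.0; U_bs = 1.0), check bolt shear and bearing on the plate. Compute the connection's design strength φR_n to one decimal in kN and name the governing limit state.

Bolt shear: A_b = π(30)²/4 = 706.86 mm². φR_n = 0.75 × 579 × 706.86 × 2 × 1 = 613.9 kN.
Bearing (12 mm plate, F_u = 400 MPa): end bolts L_c = 51 − 33/2 = 34.5, R_n = min(1.2×34.5×12×400, 2.4×30×12×400) = 198.72 kN/bolt; interior L_c = 85 − 33 = 52, R_n = 299.52 kN/bolt. φR_n = 0.75 × (1×198.72 + 1×299.52) = 373.7 kN.
Governing: min(613.9, 373.7) = 373.7 kN → bearing.

373.7 kN (bearing governs)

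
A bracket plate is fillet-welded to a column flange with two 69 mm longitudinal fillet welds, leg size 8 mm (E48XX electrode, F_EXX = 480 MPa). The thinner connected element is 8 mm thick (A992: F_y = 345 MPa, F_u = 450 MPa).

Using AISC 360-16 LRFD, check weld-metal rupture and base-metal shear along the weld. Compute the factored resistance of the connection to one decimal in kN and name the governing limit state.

168.6 kN (weld metal governs)

Weld metal: throat = 0.707×8 = 5.656 mm, L = 2×69 = 138 mm. φR_n = 0.75 × 0.6 × 480 × 5.656 × 138 = 168.6 kN.
Base metal shear (8 mm plate): yield φR_n = 1.0×0.6×345×8×138 = 228.5 kN; rupture φR_n = 0.75×0.6×450×8×138 = 223.6 kN; take 223.6 kN (rupture).
Governing: min(168.6, 223.6) = 168.6 kN → weld metal.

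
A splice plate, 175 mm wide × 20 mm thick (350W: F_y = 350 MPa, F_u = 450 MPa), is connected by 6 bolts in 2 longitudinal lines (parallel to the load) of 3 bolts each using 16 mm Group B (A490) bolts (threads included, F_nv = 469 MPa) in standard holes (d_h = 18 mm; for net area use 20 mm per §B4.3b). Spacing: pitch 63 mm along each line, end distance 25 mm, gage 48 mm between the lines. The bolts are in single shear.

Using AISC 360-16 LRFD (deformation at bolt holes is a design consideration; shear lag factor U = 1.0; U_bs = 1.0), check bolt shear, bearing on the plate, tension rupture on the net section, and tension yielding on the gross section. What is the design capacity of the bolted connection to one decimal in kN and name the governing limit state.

Bolt shear: A_b = π(16)²/4 = 201.06 mm². φR_n = 0.75 × 469 × 201.06 × 6 × 1 = 424.3 kN.
Bearing (20 mm plate, F_u = 450 MPa): end bolts L_c = 25 − 18/2 = 16, R_n = min(1.2×16×20×450, 2.4×16×20×450) = 172.8 kN/bolt; interior L_c = 63 − 18 = 45, R_n = 345.6 kN/bolt. φR_n = 0.75 × (2×172.8 + 4×345.6) = 1296.0 kN.
Tension rupture (net): A_n = (175 − 2×20)×20 = 2700 mm² (U = 1.0, A_e = A_n). φR_n = 0.75 × 450 × 2700 = 911.3 kN.
Tension yield (gross): A_g = 175×20 = 3500 mm². φR_n = 0.90 × 350 × 3500 = 1102.5 kN.
Governing: min(424.3, 1296.0, 911.3, 1102.5) = 424.3 kN → bolt shear.

424.3 kN (bolt shear governs)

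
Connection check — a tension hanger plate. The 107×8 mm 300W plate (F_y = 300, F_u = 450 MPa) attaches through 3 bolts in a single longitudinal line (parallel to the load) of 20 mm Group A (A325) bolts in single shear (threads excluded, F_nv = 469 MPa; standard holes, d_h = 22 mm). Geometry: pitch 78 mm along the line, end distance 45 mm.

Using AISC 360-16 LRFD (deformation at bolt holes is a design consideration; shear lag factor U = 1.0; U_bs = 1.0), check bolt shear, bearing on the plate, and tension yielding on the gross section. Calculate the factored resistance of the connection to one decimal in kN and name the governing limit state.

Bolt shear: A_b = π(20)²/4 = 314.16 mm². φR_n = 0.75 × 469 × 314.16 × 3 × 1 = 331.5 kN.
Bearing (8 mm plate, F_u = 450 MPa): end bolts L_c = 45 − 22/2 = 34, R_n = min(1.2×34×8×450, 2.4×20×8×450) = 146.88 kN/bolt; interior L_c = 78 − 22 = 56, R_n = 172.8 kN/bolt. φR_n = 0.75 × (1×146.88 + 2×172.8) = 369.4 kN.
Tension yield (gross): A_g = 107×8 = 856 mm². φR_n = 0.90 × 300 × 856 = 231.1 kN.
Governing: min(331.5, 369.4, 231.1) = 231.1 kN → gross-section yield.

231.1 kN (gross-section yield governs)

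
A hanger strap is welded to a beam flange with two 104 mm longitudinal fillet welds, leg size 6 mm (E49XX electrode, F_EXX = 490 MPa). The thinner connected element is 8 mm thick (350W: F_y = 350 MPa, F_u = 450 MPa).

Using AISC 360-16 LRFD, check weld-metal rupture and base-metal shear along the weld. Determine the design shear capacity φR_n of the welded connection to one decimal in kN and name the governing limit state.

Weld metal: throat = 0.707×6 = 4.242 mm, L = 2×104 = 208 mm. φR_n = 0.75 × 0.6 × 490 × 4.242 × 208 = 194.6 kN.
Base metal shear (8 mm plate): yield φR_n = 1.0×0.6×350×8×208 = 349.4 kN; rupture φR_n = 0.75×0.6×450×8×208 = 337.0 kN; take 337.0 kN (rupture).
Governing: min(194.6, 337.0) = 194.6 kN → weld metal.

194.6 kN (weld metal governs)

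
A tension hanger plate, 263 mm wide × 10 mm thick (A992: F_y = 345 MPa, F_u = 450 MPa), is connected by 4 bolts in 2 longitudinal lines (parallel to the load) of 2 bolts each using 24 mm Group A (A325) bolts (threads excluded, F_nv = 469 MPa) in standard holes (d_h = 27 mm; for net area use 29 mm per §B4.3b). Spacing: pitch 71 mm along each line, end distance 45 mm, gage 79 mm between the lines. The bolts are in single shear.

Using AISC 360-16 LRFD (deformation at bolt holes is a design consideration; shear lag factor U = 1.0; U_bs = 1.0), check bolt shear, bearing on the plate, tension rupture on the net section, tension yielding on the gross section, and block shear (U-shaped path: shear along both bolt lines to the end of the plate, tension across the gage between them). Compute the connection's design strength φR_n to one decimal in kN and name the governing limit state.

462.4 kN (block shear governs)

Bolt shear: A_b = π(24)²/4 = 452.39 mm². φR_n = 0.75 × 469 × 452.39 × 4 × 1 = 636.5 kN.
Bearing (10 mm plate, F_u = 450 MPa): end bolts L_c = 45 − 27/2 = 31.5, R_n = min(1.2×31.5×10×450, 2.4×24×10×450) = 170.1 kN/bolt; interior L_c = 71 − 27 = 44, R_n = 237.6 kN/bolt. φR_n = 0.75 × (2×170.1 + 2×237.6) = 611.6 kN.
Tension rupture (net): A_n = (263 − 2×29)×10 = 2050 mm² (U = 1.0, A_e = A_n). φR_n = 0.75 × 450 × 2050 = 691.9 kN.
Tension yield (gross): A_g = 263×10 = 2630 mm². φR_n = 0.90 × 345 × 2630 = 816.6 kN.
Block shear: shear path 2×[45+1×71] = 2×116 mm, A_gv = 2320, A_nv = 2×(116 − 1.5×29)×10 = 1450 mm²; tension across gage: (79 − 1×29)×10 = 500 mm². R_n = min(0.6×450×1450, 0.6×345×2320) + 1.0×450×500 = min(391.5, 480.24) + 225 = 616.5 kN. φR_n = 0.75 × 616.5 = 462.4 kN.
Governing: min(636.5, 611.6, 691.9, 816.6, 462.4) = 462.4 kN → block shear.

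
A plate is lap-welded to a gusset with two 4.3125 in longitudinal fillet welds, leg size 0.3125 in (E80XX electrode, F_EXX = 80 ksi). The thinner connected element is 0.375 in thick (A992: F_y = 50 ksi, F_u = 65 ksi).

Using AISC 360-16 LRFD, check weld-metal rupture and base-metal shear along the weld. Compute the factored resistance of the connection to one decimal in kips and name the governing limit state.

Weld metal: throat = 0.707×0.3125 = 0.22094 in, L = 2×4.3125 = 8.625 in. φR_n = 0.75 × 0.6 × 80 × 0.22094 × 8.625 = 68.6 kips.
Base metal shear (0.375 in plate): yield φR_n = 1.0×0.6×50×0.375×8.625 = 97.0 kips; rupture φR_n = 0.75×0.6×65×0.375×8.625 = 94.6 kips; take 94.6 kips (rupture).
Governing: min(68.6, 94.6) = 68.6 kips → weld metal.

68.6 kips (weld metal governs)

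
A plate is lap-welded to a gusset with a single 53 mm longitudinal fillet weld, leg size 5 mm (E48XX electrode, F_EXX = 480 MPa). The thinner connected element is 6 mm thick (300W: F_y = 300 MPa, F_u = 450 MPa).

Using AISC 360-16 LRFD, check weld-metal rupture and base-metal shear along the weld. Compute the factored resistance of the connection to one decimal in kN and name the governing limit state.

40.5 kN (weld metal governs)

Weld metal: throat = 0.707×5 = 3.535 mm, L = 53 mm. φR_n = 0.75 × 0.6 × 480 × 3.535 × 53 = 40.5 kN.
Base metal shear (6 mm plate): yield φR_n = 1.0×0.6×300×6×53 = 57.2 kN; rupture φR_n = 0.75×0.6×450×6×53 = 64.4 kN; take 57.2 kN (yield).
Governing: min(40.5, 57.2) = 40.5 kN → weld metal.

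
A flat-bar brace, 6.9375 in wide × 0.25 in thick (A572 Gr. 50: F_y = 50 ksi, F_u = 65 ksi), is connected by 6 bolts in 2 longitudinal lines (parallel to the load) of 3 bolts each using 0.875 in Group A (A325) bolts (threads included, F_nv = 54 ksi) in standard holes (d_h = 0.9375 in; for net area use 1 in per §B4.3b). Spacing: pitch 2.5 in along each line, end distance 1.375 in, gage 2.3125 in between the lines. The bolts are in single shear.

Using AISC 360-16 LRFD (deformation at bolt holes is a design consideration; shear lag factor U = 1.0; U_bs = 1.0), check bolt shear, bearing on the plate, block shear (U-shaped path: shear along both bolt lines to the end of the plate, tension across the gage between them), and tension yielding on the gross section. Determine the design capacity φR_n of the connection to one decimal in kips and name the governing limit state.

72.7 kips (block shear governs)

Bolt shear: A_b = π(0.875)²/4 = 0.60132 in². φR_n = 0.75 × 54 × 0.60132 × 6 × 1 = 146.1 kips.
Bearing (0.25 in plate, F_u = 65 ksi): end bolts L_c = 1.375 − 0.9375/2 = 0.90625, R_n = min(1.2×0.90625×0.25×65, 2.4×0.875×0.25×65) = 17.672 kips/bolt; interior L_c = 2.5 − 0.9375 = 1.5625, R_n = 30.469 kips/bolt. φR_n = 0.75 × (2×17.672 + 4×30.469) = 117.9 kips.
Block shear: shear path 2×[1.375+2×2.5] = 2×6.375 in, A_gv = 3.1875, A_nv = 2×(6.375 − 2.5×1)×0.25 = 1.9375 in²; tension across gage: (2.3125 − 1×1)×0.25 = 0.32813 in². R_n = min(0.6×65×1.9375, 0.6×50×3.1875) + 1.0×65×0.32813 = min(75.563, 95.625) + 21.328 = 96.891 kips. φR_n = 0.75 × 96.891 = 72.7 kips.
Tension yield (gross): A_g = 6.9375×0.25 = 1.7344 in². φR_n = 0.90 × 50 × 1.7344 = 78.0 kips.
Governing: min(146.1, 117.9, 72.7, 78.0) = 72.7 kips → block shear.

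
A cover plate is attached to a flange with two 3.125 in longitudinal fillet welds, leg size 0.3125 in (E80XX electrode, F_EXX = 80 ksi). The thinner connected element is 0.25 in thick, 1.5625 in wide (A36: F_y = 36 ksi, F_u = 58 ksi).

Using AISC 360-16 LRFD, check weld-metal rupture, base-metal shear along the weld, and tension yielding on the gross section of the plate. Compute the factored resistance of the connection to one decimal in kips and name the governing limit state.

Weld metal: throat = 0.707×0.3125 = 0.22094 in, L = 2×3.125 = 6.25 in. φR_n = 0.75 × 0.6 × 80 × 0.22094 × 6.25 = 49.7 kips.
Base metal shear (0.25 in plate): yield φR_n = 1.0×0.6×36×0.25×6.25 = 33.8 kips; rupture φR_n = 0.75×0.6×58×0.25×6.25 = 40.8 kips; take 33.8 kips (yield).
Tension yield (gross): A_g = 1.5625×0.25 = 0.39063 in². φR_n = 0.90 × 36 × 0.39063 = 12.7 kips.
Governing: min(49.7, 33.8, 12.7) = 12.7 kips → gross-section yield.

12.7 kips (gross-section yield governs)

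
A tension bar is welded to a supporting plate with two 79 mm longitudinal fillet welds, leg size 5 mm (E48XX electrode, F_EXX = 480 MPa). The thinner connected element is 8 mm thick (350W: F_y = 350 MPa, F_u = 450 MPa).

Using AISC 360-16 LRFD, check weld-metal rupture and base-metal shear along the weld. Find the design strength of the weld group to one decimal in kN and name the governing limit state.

120.6 kN (weld metal governs)

Weld metal: throat = 0.707×5 = 3.535 mm, L = 2×79 = 158 mm. φR_n = 0.75 × 0.6 × 480 × 3.535 × 158 = 120.6 kN.
Base metal shear (8 mm plate): yield φR_n = 1.0×0.6×350×8×158 = 265.4 kN; rupture φR_n = 0.75×0.6×450×8×158 = 256.0 kN; take 256.0 kN (rupture).
Governing: min(120.6, 256.0) = 120.6 kN → weld metal.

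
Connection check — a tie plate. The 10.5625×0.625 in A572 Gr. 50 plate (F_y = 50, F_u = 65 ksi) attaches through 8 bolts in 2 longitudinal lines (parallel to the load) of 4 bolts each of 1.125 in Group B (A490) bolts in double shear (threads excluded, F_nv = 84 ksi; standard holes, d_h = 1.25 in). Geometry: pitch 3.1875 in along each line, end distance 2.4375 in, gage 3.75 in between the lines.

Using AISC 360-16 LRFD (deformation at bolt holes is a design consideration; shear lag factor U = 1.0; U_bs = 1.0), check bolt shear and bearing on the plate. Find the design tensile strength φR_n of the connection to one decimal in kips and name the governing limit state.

557.6 kips (bearing governs)

Bolt shear: A_b = π(1.125)²/4 = 0.99402 in². φR_n = 0.75 × 84 × 0.99402 × 8 × 2 = 1002.0 kips.
Bearing (0.625 in plate, F_u = 65 ksi): end bolts L_c = 2.4375 − 1.25/2 = 1.8125, R_n = min(1.2×1.8125×0.625×65, 2.4×1.125×0.625×65) = 88.359 kips/bolt; interior L_c = 3.1875 − 1.25 = 1.9375, R_n = 94.453 kips/bolt. φR_n = 0.75 × (2×88.359 + 6×94.453) = 557.6 kips.
Governing: min(1002.0, 557.6) = 557.6 kips → bearing.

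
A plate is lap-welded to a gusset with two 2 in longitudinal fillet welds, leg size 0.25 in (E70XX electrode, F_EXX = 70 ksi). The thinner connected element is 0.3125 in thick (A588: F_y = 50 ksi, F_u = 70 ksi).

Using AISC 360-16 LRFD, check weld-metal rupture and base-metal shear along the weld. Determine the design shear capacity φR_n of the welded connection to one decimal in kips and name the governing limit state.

Weld metal: throat = 0.707×0.25 = 0.17675 in, L = 2×2 = 4 in. φR_n = 0.75 × 0.6 × 70 × 0.17675 × 4 = 22.3 kips.
Base metal shear (0.3125 in plate): yield φR_n = 1.0×0.6×50×0.3125×4 = 37.5 kips; rupture φR_n = 0.75×0.6×70×0.3125×4 = 39.4 kips; take 37.5 kips (yield).
Governing: min(22.3, 37.5) = 22.3 kips → weld metal.

22.3 kips (weld metal governs)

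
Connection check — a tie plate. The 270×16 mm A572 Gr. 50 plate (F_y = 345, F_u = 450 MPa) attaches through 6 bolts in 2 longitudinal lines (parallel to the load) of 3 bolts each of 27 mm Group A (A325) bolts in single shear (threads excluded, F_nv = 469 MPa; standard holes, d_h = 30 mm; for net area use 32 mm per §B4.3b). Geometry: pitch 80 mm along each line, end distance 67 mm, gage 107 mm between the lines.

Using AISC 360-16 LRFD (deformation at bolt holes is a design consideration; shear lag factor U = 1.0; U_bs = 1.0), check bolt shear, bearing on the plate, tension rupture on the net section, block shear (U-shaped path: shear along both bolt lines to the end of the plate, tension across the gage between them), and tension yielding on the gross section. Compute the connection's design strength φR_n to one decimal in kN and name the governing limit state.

1112.4 kN (net-section rupture governs)

Bolt shear: A_b = π(27)²/4 = 572.56 mm². φR_n = 0.75 × 469 × 572.56 × 6 × 1 = 1208.4 kN.
Bearing (16 mm plate, F_u = 450 MPa): end bolts L_c = 67 − 30/2 = 52, R_n = min(1.2×52×16×450, 2.4×27×16×450) = 449.28 kN/bolt; interior L_c = 80 − 30 = 50, R_n = 432 kN/bolt. φR_n = 0.75 × (2×449.28 + 4×432) = 1969.9 kN.
Tension rupture (net): A_n = (270 − 2×32)×16 = 3296 mm² (U = 1.0, A_e = A_n). φR_n = 0.75 × 450 × 3296 = 1112.4 kN.
Block shear: shear path 2×[67+2×80] = 2×227 mm, A_gv = 7264, A_nv = 2×(227 − 2.5×32)×16 = 4704 mm²; tension across gage: (107 − 1×32)×16 = 1200 mm². R_n = min(0.6×450×4704, 0.6×345×7264) + 1.0×450×1200 = min(1270.1, 1503.6) + 540 = 1810.1 kN. φR_n = 0.75 × 1810.1 = 1357.6 kN.
Tension yield (gross): A_g = 270×16 = 4320 mm². φR_n = 0.90 × 345 × 4320 = 1341.4 kN.
Governing: min(1208.4, 1969.9, 1112.4, 1357.6, 1341.4) = 1112.4 kN → net-section rupture.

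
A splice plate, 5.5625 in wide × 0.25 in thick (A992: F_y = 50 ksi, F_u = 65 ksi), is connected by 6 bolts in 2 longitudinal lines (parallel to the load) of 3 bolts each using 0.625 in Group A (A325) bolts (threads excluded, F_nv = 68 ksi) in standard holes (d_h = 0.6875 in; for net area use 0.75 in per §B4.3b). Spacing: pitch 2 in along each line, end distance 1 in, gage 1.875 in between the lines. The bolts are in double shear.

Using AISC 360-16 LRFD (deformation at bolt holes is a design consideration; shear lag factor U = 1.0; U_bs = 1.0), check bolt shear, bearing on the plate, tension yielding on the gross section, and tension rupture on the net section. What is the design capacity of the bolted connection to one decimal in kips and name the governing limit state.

49.5 kips (net-section rupture governs)

Bolt shear: A_b = π(0.625)²/4 = 0.3068 in². φR_n = 0.75 × 68 × 0.3068 × 6 × 2 = 187.8 kips.
Bearing (0.25 in plate, F_u = 65 ksi): end bolts L_c = 1 − 0.6875/2 = 0.65625, R_n = min(1.2×0.65625×0.25×65, 2.4×0.625×0.25×65) = 12.797 kips/bolt; interior L_c = 2 − 0.6875 = 1.3125, R_n = 24.375 kips/bolt. φR_n = 0.75 × (2×12.797 + 4×24.375) = 92.3 kips.
Tension yield (gross): A_g = 5.5625×0.25 = 1.3906 in². φR_n = 0.90 × 50 × 1.3906 = 62.6 kips.
Tension rupture (net): A_n = (5.5625 − 2×0.75)×0.25 = 1.0156 in² (U = 1.0, A_e = A_n). φR_n = 0.75 × 65 × 1.0156 = 49.5 kips.
Governing: min(187.8, 92.3, 62.6, 49.5) = 49.5 kips → net-section rupture.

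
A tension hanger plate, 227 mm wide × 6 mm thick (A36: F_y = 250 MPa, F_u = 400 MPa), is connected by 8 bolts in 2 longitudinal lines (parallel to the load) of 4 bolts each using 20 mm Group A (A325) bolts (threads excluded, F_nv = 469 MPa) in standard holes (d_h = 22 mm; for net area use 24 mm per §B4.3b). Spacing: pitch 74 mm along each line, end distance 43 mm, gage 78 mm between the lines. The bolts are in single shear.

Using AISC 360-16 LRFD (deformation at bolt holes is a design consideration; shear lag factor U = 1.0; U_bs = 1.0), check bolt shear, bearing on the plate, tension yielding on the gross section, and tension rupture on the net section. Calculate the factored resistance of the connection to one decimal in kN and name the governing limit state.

Bolt shear: A_b = π(20)²/4 = 314.16 mm². φR_n = 0.75 × 469 × 314.16 × 8 × 1 = 884.0 kN.
Bearing (6 mm plate, F_u = 400 MPa): end bolts L_c = 43 − 22/2 = 32, R_n = min(1.2×32×6×400, 2.4×20×6×400) = 92.16 kN/bolt; interior L_c = 74 − 22 = 52, R_n = 115.2 kN/bolt. φR_n = 0.75 × (2×92.16 + 6×115.2) = 656.6 kN.
Tension yield (gross): A_g = 227×6 = 1362 mm². φR_n = 0.90 × 250 × 1362 = 306.5 kN.
Tension rupture (net): A_n = (227 − 2×24)×6 = 1074 mm² (U = 1.0, A_e = A_n). φR_n = 0.75 × 400 × 1074 = 322.2 kN.
Governing: min(884.0, 656.6, 306.5, 322.2) = 306.5 kN → gross-section yield.

306.5 kN (gross-section yield governs)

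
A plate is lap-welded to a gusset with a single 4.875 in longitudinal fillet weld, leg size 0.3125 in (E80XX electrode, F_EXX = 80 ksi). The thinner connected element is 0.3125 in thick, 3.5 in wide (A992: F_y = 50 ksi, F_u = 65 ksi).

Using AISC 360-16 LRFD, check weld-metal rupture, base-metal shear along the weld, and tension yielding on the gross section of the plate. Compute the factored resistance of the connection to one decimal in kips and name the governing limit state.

Weld metal: throat = 0.707×0.3125 = 0.22094 in, L = 4.875 in. φR_n = 0.75 × 0.6 × 80 × 0.22094 × 4.875 = 38.8 kips.
Base metal shear (0.3125 in plate): yield φR_n = 1.0×0.6×50×0.3125×4.875 = 45.7 kips; rupture φR_n = 0.75×0.6×65×0.3125×4.875 = 44.6 kips; take 44.6 kips (rupture).
Tension yield (gross): A_g = 3.5×0.3125 = 1.0938 in². φR_n = 0.90 × 50 × 1.0938 = 49.2 kips.
Governing: min(38.8, 44.6, 49.2) = 38.8 kips → weld metal.

38.8 kips (weld metal governs)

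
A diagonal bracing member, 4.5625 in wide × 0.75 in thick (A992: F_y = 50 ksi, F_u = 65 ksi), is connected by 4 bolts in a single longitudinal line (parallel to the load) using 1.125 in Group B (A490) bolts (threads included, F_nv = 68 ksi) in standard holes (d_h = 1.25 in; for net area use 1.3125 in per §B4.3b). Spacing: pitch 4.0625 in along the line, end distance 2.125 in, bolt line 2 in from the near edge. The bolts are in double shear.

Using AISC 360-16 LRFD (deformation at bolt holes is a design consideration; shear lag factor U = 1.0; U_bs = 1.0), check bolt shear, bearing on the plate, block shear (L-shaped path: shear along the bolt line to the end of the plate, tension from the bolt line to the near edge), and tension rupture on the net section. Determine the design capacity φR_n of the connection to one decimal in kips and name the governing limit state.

Bolt shear: A_b = π(1.125)²/4 = 0.99402 in². φR_n = 0.75 × 68 × 0.99402 × 4 × 2 = 405.6 kips.
Bearing (0.75 in plate, F_u = 65 ksi): end bolts L_c = 2.125 − 1.25/2 = 1.5, R_n = min(1.2×1.5×0.75×65, 2.4×1.125×0.75×65) = 87.75 kips/bolt; interior L_c = 4.0625 − 1.25 = 2.8125, R_n = 131.63 kips/bolt. φR_n = 0.75 × (1×87.75 + 3×131.63) = 362.0 kips.
Block shear: shear path 1×[2.125+3×4.0625] = 1×14.3125 in, A_gv = 10.734, A_nv = 1×(14.3125 − 3.5×1.3125)×0.75 = 7.2891 in²; tension to near edge: (2 − 0.5×1.3125)×0.75 = 1.0078 in². R_n = min(0.6×65×7.2891, 0.6×50×10.734) + 1.0×65×1.0078 = min(284.27, 322.02) + 65.507 = 349.78 kips. φR_n = 0.75 × 349.78 = 262.3 kips.
Tension rupture (net): A_n = (4.5625 − 1×1.3125)×0.75 = 2.4375 in² (U = 1.0, A_e = A_n). φR_n = 0.75 × 65 × 2.4375 = 118.8 kips.
Governing: min(405.6, 362.0, 262.3, 118.8) = 118.8 kips → net-section rupture.

118.8 kips (net-section rupture governs)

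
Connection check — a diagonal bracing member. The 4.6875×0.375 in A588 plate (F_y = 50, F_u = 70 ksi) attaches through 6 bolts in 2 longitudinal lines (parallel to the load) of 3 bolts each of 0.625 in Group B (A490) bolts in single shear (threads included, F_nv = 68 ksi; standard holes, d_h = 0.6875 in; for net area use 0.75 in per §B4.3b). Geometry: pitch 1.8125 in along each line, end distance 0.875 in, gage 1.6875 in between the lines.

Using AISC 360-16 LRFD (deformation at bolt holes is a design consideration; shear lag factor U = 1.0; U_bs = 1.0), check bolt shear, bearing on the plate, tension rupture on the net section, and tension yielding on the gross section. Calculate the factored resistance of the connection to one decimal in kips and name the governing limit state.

62.8 kips (net-section rupture governs)

Bolt shear: A_b = π(0.625)²/4 = 0.3068 in². φR_n = 0.75 × 68 × 0.3068 × 6 × 1 = 93.9 kips.
Bearing (0.375 in plate, F_u = 70 ksi): end bolts L_c = 0.875 − 0.6875/2 = 0.53125, R_n = min(1.2×0.53125×0.375×70, 2.4×0.625×0.375×70) = 16.734 kips/bolt; interior L_c = 1.8125 − 0.6875 = 1.125, R_n = 35.438 kips/bolt. φR_n = 0.75 × (2×16.734 + 4×35.438) = 131.4 kips.
Tension rupture (net): A_n = (4.6875 − 2×0.75)×0.375 = 1.1953 in² (U = 1.0, A_e = A_n). φR_n = 0.75 × 70 × 1.1953 = 62.8 kips.
Tension yield (gross): A_g = 4.6875×0.375 = 1.7578 in². φR_n = 0.90 × 50 × 1.7578 = 79.1 kips.
Governing: min(93.9, 131.4, 62.8, 79.1) = 62.8 kips → net-section rupture.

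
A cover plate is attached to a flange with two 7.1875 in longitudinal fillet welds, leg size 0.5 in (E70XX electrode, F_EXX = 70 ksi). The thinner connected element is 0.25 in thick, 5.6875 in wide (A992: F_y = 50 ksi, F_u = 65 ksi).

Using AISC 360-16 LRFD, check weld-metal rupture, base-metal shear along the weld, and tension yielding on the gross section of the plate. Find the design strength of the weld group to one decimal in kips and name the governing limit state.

Weld metal: throat = 0.707×0.5 = 0.3535 in, L = 2×7.1875 = 14.375 in. φR_n = 0.75 × 0.6 × 70 × 0.3535 × 14.375 = 160.1 kips.
Base metal shear (0.25 in plate): yield φR_n = 1.0×0.6×50×0.25×14.375 = 107.8 kips; rupture φR_n = 0.75×0.6×65×0.25×14.375 = 105.1 kips; take 105.1 kips (rupture).
Tension yield (gross): A_g = 5.6875×0.25 = 1.4219 in². φR_n = 0.90 × 50 × 1.4219 = 64.0 kips.
Governing: min(160.1, 105.1, 64.0) = 64.0 kips → gross-section yield.

64.0 kips (gross-section yield governs)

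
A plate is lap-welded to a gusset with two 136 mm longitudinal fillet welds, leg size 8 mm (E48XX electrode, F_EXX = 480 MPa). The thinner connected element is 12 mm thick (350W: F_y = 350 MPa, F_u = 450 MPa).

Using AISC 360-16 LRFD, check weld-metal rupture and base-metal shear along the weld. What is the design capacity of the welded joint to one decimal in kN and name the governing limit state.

332.3 kN (weld metal governs)

Weld metal: throat = 0.707×8 = 5.656 mm, L = 2×136 = 272 mm. φR_n = 0.75 × 0.6 × 480 × 5.656 × 272 = 332.3 kN.
Base metal shear (12 mm plate): yield φR_n = 1.0×0.6×350×12×272 = 685.4 kN; rupture φR_n = 0.75×0.6×450×12×272 = 661.0 kN; take 661.0 kN (rupture).
Governing: min(332.3, 661.0) = 332.3 kN → weld metal.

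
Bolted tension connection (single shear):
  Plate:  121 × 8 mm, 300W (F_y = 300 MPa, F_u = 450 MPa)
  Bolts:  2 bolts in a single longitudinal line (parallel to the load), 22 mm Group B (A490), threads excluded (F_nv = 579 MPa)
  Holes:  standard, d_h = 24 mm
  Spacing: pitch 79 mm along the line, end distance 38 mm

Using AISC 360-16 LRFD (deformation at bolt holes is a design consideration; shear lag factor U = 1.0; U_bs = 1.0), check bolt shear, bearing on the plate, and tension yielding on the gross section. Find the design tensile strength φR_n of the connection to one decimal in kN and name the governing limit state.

226.8 kN (bearing governs)

Bolt shear: A_b = π(22)²/4 = 380.13 mm². φR_n = 0.75 × 579 × 380.13 × 2 × 1 = 330.1 kN.
Bearing (8 mm plate, F_u = 450 MPa): end bolts L_c = 38 − 24/2 = 26, R_n = min(1.2×26×8×450, 2.4×22×8×450) = 112.32 kN/bolt; interior L_c = 79 − 24 = 55, R_n = 190.08 kN/bolt. φR_n = 0.75 × (1×112.32 + 1×190.08) = 226.8 kN.
Tension yield (gross): A_g = 121×8 = 968 mm². φR_n = 0.90 × 300 × 968 = 261.4 kN.
Governing: min(330.1, 226.8, 261.4) = 226.8 kN → bearing.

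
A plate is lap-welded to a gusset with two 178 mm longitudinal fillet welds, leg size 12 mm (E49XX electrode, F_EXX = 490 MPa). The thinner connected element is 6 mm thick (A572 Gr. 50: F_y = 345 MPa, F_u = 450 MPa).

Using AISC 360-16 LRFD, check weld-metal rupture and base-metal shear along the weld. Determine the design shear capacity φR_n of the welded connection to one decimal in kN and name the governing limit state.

432.5 kN (base-metal shear governs)

Weld metal: throat = 0.707×12 = 8.484 mm, L = 2×178 = 356 mm. φR_n = 0.75 × 0.6 × 490 × 8.484 × 356 = 666.0 kN.
Base metal shear (6 mm plate): yield φR_n = 1.0×0.6×345×6×356 = 442.2 kN; rupture φR_n = 0.75×0.6×450×6×356 = 432.5 kN; take 432.5 kN (rupture).
Governing: min(666.0, 432.5) = 432.5 kN → base-metal shear.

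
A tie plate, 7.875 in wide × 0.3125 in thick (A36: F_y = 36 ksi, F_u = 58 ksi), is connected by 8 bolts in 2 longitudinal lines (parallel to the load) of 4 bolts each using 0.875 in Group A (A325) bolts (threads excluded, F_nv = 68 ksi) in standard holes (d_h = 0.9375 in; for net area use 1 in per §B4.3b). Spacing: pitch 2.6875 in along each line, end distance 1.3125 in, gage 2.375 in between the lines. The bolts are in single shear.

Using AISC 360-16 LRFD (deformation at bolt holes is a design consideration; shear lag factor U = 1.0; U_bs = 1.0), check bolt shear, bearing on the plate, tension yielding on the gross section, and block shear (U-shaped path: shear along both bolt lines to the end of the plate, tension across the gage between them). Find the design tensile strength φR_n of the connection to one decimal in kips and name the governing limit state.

79.7 kips (gross-section yield governs)

Bolt shear: A_b = π(0.875)²/4 = 0.60132 in². φR_n = 0.75 × 68 × 0.60132 × 8 × 1 = 245.3 kips.
Bearing (0.3125 in plate, F_u = 58 ksi): end bolts L_c = 1.3125 − 0.9375/2 = 0.84375, R_n = min(1.2×0.84375×0.3125×58, 2.4×0.875×0.3125×58) = 18.352 kips/bolt; interior L_c = 2.6875 − 0.9375 = 1.75, R_n = 38.063 kips/bolt. φR_n = 0.75 × (2×18.352 + 6×38.063) = 198.8 kips.
Tension yield (gross): A_g = 7.875×0.3125 = 2.4609 in². φR_n = 0.90 × 36 × 2.4609 = 79.7 kips.
Block shear: shear path 2×[1.3125+3×2.6875] = 2×9.375 in, A_gv = 5.8594, A_nv = 2×(9.375 − 3.5×1)×0.3125 = 3.6719 in²; tension across gage: (2.375 − 1×1)×0.3125 = 0.42969 in². R_n = min(0.6×58×3.6719, 0.6×36×5.8594) + 1.0×58×0.42969 = min(127.78, 126.56) + 24.922 = 151.48 kips. φR_n = 0.75 × 151.48 = 113.6 kips.
Governing: min(245.3, 198.8, 79.7, 113.6) = 79.7 kips → gross-section yield.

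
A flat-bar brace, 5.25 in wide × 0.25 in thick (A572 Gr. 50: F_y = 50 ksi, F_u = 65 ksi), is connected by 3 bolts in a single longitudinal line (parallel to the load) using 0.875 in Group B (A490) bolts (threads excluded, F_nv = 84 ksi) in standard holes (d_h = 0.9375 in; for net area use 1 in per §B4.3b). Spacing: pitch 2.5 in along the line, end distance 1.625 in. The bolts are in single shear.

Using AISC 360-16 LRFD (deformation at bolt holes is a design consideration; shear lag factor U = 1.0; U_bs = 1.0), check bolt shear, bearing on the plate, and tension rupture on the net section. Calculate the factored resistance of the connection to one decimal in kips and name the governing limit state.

Bolt shear: A_b = π(0.875)²/4 = 0.60132 in². φR_n = 0.75 × 84 × 0.60132 × 3 × 1 = 113.6 kips.
Bearing (0.25 in plate, F_u = 65 ksi): end bolts L_c = 1.625 − 0.9375/2 = 1.15625, R_n = min(1.2×1.15625×0.25×65, 2.4×0.875×0.25×65) = 22.547 kips/bolt; interior L_c = 2.5 − 0.9375 = 1.5625, R_n = 30.469 kips/bolt. φR_n = 0.75 × (1×22.547 + 2×30.469) = 62.6 kips.
Tension rupture (net): A_n = (5.25 − 1×1)×0.25 = 1.0625 in² (U = 1.0, A_e = A_n). φR_n = 0.75 × 65 × 1.0625 = 51.8 kips.
Governing: min(113.6, 62.6, 51.8) = 51.8 kips → net-section rupture.

51.8 kips (net-section rupture governs)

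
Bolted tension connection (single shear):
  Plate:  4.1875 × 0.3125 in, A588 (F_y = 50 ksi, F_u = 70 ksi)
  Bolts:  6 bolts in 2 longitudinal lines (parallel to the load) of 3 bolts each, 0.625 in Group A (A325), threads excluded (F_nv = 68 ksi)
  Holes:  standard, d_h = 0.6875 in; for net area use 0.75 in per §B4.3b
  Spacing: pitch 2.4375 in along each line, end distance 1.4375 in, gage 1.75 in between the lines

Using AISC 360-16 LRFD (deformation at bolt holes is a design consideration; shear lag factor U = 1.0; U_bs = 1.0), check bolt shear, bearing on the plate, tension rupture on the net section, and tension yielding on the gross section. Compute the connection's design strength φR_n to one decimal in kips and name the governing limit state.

44.1 kips (net-section rupture governs)

Bolt shear: A_b = π(0.625)²/4 = 0.3068 in². φR_n = 0.75 × 68 × 0.3068 × 6 × 1 = 93.9 kips.
Bearing (0.3125 in plate, F_u = 70 ksi): end bolts L_c = 1.4375 − 0.6875/2 = 1.09375, R_n = min(1.2×1.09375×0.3125×70, 2.4×0.625×0.3125×70) = 28.711 kips/bolt; interior L_c = 2.4375 − 0.6875 = 1.75, R_n = 32.813 kips/bolt. φR_n = 0.75 × (2×28.711 + 4×32.813) = 141.5 kips.
Tension rupture (net): A_n = (4.1875 − 2×0.75)×0.3125 = 0.83984 in² (U = 1.0, A_e = A_n). φR_n = 0.75 × 70 × 0.83984 = 44.1 kips.
Tension yield (gross): A_g = 4.1875×0.3125 = 1.3086 in². φR_n = 0.90 × 50 × 1.3086 = 58.9 kips.
Governing: min(93.9, 141.5, 44.1, 58.9) = 44.1 kips → net-section rupture.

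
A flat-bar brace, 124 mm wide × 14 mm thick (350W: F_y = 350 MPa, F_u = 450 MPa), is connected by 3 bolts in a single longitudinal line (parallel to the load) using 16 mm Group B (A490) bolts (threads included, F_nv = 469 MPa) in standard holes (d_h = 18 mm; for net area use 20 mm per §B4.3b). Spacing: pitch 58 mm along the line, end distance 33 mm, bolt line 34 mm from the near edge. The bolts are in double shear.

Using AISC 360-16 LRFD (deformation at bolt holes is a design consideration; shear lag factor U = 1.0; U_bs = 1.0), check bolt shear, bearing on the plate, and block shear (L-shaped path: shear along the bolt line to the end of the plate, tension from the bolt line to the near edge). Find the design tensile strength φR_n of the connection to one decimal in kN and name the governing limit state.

Bolt shear: A_b = π(16)²/4 = 201.06 mm². φR_n = 0.75 × 469 × 201.06 × 3 × 2 = 424.3 kN.
Bearing (14 mm plate, F_u = 450 MPa): end bolts L_c = 33 − 18/2 = 24, R_n = min(1.2×24×14×450, 2.4×16×14×450) = 181.44 kN/bolt; interior L_c = 58 − 18 = 40, R_n = 241.92 kN/bolt. φR_n = 0.75 × (1×181.44 + 2×241.92) = 499.0 kN.
Block shear: shear path 1×[33+2×58] = 1×149 mm, A_gv = 2086, A_nv = 1×(149 − 2.5×20)×14 = 1386 mm²; tension to near edge: (34 − 0.5×20)×14 = 336 mm². R_n = min(0.6×450×1386, 0.6×350×2086) + 1.0×450×336 = min(374.22, 438.06) + 151.2 = 525.42 kN. φR_n = 0.75 × 525.42 = 394.1 kN.
Governing: min(424.3, 499.0, 394.1) = 394.1 kN → block shear.

394.1 kN (block shear governs)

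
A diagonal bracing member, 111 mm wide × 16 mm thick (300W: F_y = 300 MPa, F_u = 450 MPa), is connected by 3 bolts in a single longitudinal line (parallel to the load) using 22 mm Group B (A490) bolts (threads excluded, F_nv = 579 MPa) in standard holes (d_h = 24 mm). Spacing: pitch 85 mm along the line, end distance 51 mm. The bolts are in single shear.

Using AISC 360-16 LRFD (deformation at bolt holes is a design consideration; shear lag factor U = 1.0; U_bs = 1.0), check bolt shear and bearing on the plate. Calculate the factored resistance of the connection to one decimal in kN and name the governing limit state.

Bolt shear: A_b = π(22)²/4 = 380.13 mm². φR_n = 0.75 × 579 × 380.13 × 3 × 1 = 495.2 kN.
Bearing (16 mm plate, F_u = 450 MPa): end bolts L_c = 51 − 24/2 = 39, R_n = min(1.2×39×16×450, 2.4×22×16×450) = 336.96 kN/bolt; interior L_c = 85 − 24 = 61, R_n = 380.16 kN/bolt. φR_n = 0.75 × (1×336.96 + 2×380.16) = 823.0 kN.
Governing: min(495.2, 823.0) = 495.2 kN → bolt shear.

495.2 kN (bolt shear governs)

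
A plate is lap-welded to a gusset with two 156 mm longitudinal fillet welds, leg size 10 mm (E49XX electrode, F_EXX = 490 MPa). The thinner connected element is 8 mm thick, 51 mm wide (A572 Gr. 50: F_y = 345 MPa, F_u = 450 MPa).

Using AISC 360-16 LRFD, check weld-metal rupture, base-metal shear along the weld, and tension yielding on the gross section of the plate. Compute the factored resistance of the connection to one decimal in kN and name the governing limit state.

126.7 kN (gross-section yield governs)

Weld metal: throat = 0.707×10 = 7.07 mm, L = 2×156 = 312 mm. φR_n = 0.75 × 0.6 × 490 × 7.07 × 312 = 486.4 kN.
Base metal shear (8 mm plate): yield φR_n = 1.0×0.6×345×8×312 = 516.7 kN; rupture φR_n = 0.75×0.6×450×8×312 = 505.4 kN; take 505.4 kN (rupture).
Tension yield (gross): A_g = 51×8 = 408 mm². φR_n = 0.90 × 345 × 408 = 126.7 kN.
Governing: min(486.4, 505.4, 126.7) = 126.7 kN → gross-section yield.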